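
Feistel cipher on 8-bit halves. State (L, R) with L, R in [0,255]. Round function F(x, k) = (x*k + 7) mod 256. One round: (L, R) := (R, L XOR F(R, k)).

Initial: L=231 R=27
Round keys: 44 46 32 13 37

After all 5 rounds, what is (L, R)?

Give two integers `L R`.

Round 1 (k=44): L=27 R=76
Round 2 (k=46): L=76 R=180
Round 3 (k=32): L=180 R=203
Round 4 (k=13): L=203 R=226
Round 5 (k=37): L=226 R=122

Answer: 226 122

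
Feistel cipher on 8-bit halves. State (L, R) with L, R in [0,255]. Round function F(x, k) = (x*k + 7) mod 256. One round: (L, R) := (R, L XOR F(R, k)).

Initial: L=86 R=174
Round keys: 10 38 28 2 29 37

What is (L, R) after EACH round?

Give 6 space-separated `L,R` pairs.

Round 1 (k=10): L=174 R=133
Round 2 (k=38): L=133 R=107
Round 3 (k=28): L=107 R=62
Round 4 (k=2): L=62 R=232
Round 5 (k=29): L=232 R=113
Round 6 (k=37): L=113 R=180

Answer: 174,133 133,107 107,62 62,232 232,113 113,180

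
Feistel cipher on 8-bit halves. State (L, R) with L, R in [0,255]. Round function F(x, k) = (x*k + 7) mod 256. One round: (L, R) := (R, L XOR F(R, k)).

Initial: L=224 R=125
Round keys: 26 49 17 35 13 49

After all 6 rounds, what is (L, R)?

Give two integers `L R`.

Round 1 (k=26): L=125 R=89
Round 2 (k=49): L=89 R=109
Round 3 (k=17): L=109 R=29
Round 4 (k=35): L=29 R=147
Round 5 (k=13): L=147 R=99
Round 6 (k=49): L=99 R=105

Answer: 99 105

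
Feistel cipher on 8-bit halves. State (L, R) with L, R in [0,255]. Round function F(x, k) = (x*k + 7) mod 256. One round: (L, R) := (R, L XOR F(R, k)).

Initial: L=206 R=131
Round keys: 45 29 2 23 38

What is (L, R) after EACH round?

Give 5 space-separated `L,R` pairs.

Round 1 (k=45): L=131 R=192
Round 2 (k=29): L=192 R=68
Round 3 (k=2): L=68 R=79
Round 4 (k=23): L=79 R=100
Round 5 (k=38): L=100 R=144

Answer: 131,192 192,68 68,79 79,100 100,144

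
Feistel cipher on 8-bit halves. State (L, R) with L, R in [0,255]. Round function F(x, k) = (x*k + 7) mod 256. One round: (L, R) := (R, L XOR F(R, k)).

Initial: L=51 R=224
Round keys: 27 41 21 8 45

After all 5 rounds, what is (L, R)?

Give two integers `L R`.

Round 1 (k=27): L=224 R=148
Round 2 (k=41): L=148 R=91
Round 3 (k=21): L=91 R=234
Round 4 (k=8): L=234 R=12
Round 5 (k=45): L=12 R=201

Answer: 12 201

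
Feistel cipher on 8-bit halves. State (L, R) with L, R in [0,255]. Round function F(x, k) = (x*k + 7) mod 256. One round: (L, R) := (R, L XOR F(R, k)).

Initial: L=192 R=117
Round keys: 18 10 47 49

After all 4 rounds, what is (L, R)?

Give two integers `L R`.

Round 1 (k=18): L=117 R=129
Round 2 (k=10): L=129 R=100
Round 3 (k=47): L=100 R=226
Round 4 (k=49): L=226 R=45

Answer: 226 45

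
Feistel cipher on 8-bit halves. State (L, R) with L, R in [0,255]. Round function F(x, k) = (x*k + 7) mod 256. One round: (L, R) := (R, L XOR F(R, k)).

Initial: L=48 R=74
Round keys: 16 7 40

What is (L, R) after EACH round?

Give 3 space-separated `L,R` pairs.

Answer: 74,151 151,98 98,192

Derivation:
Round 1 (k=16): L=74 R=151
Round 2 (k=7): L=151 R=98
Round 3 (k=40): L=98 R=192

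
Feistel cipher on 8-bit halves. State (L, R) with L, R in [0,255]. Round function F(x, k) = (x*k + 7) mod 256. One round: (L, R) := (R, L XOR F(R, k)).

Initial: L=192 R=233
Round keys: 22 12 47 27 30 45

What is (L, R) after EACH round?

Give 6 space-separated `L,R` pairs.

Round 1 (k=22): L=233 R=205
Round 2 (k=12): L=205 R=74
Round 3 (k=47): L=74 R=80
Round 4 (k=27): L=80 R=61
Round 5 (k=30): L=61 R=125
Round 6 (k=45): L=125 R=61

Answer: 233,205 205,74 74,80 80,61 61,125 125,61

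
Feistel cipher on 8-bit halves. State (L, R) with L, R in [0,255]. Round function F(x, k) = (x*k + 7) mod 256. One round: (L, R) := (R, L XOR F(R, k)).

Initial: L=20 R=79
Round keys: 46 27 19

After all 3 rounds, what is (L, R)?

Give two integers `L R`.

Round 1 (k=46): L=79 R=45
Round 2 (k=27): L=45 R=137
Round 3 (k=19): L=137 R=31

Answer: 137 31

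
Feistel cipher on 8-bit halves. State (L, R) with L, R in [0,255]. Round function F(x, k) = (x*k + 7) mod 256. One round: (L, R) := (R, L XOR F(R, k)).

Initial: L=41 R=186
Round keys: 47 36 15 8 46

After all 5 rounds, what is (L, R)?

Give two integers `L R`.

Round 1 (k=47): L=186 R=4
Round 2 (k=36): L=4 R=45
Round 3 (k=15): L=45 R=174
Round 4 (k=8): L=174 R=90
Round 5 (k=46): L=90 R=157

Answer: 90 157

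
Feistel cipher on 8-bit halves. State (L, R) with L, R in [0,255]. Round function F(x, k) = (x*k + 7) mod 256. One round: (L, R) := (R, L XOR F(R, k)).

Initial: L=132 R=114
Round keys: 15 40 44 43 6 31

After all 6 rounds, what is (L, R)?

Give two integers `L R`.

Answer: 21 34

Derivation:
Round 1 (k=15): L=114 R=49
Round 2 (k=40): L=49 R=221
Round 3 (k=44): L=221 R=50
Round 4 (k=43): L=50 R=176
Round 5 (k=6): L=176 R=21
Round 6 (k=31): L=21 R=34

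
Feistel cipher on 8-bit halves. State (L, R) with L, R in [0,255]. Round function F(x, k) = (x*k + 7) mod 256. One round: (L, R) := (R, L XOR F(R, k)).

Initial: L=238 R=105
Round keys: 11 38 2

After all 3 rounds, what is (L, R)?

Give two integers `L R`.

Answer: 182 23

Derivation:
Round 1 (k=11): L=105 R=100
Round 2 (k=38): L=100 R=182
Round 3 (k=2): L=182 R=23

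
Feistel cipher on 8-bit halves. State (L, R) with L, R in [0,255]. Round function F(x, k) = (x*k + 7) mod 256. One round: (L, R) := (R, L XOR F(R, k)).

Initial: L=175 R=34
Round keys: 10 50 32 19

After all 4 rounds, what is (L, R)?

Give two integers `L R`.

Round 1 (k=10): L=34 R=244
Round 2 (k=50): L=244 R=141
Round 3 (k=32): L=141 R=83
Round 4 (k=19): L=83 R=189

Answer: 83 189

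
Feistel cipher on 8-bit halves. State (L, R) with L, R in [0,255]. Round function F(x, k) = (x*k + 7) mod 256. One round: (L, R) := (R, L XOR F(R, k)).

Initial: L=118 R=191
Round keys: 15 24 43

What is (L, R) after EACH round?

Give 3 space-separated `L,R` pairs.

Round 1 (k=15): L=191 R=78
Round 2 (k=24): L=78 R=232
Round 3 (k=43): L=232 R=177

Answer: 191,78 78,232 232,177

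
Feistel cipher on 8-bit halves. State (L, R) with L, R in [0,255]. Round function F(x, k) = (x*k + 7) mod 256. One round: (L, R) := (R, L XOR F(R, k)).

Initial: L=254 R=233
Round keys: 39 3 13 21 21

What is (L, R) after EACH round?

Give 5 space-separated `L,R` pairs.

Answer: 233,120 120,134 134,173 173,190 190,48

Derivation:
Round 1 (k=39): L=233 R=120
Round 2 (k=3): L=120 R=134
Round 3 (k=13): L=134 R=173
Round 4 (k=21): L=173 R=190
Round 5 (k=21): L=190 R=48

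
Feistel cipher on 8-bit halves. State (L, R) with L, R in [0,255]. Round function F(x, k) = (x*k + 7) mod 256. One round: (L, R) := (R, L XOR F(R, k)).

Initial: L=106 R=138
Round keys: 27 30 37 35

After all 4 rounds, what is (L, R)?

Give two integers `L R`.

Answer: 169 65

Derivation:
Round 1 (k=27): L=138 R=255
Round 2 (k=30): L=255 R=99
Round 3 (k=37): L=99 R=169
Round 4 (k=35): L=169 R=65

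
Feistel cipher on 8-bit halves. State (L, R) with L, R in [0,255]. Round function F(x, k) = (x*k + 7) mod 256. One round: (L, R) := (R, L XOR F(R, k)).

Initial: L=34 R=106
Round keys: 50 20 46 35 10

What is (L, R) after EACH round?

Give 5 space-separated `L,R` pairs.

Answer: 106,153 153,145 145,140 140,186 186,199

Derivation:
Round 1 (k=50): L=106 R=153
Round 2 (k=20): L=153 R=145
Round 3 (k=46): L=145 R=140
Round 4 (k=35): L=140 R=186
Round 5 (k=10): L=186 R=199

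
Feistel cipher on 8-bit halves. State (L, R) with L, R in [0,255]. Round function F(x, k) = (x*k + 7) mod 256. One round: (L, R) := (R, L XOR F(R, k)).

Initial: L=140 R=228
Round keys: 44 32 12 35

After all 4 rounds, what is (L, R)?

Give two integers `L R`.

Round 1 (k=44): L=228 R=187
Round 2 (k=32): L=187 R=131
Round 3 (k=12): L=131 R=144
Round 4 (k=35): L=144 R=52

Answer: 144 52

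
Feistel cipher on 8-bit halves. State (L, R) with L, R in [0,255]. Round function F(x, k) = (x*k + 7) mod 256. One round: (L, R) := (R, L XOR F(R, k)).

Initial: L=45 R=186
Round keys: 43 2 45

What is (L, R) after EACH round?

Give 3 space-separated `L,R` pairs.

Round 1 (k=43): L=186 R=104
Round 2 (k=2): L=104 R=109
Round 3 (k=45): L=109 R=88

Answer: 186,104 104,109 109,88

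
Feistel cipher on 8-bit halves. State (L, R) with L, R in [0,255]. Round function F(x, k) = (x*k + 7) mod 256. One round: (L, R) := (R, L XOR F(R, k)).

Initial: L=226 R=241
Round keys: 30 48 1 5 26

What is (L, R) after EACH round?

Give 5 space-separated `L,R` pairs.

Answer: 241,167 167,166 166,10 10,159 159,39

Derivation:
Round 1 (k=30): L=241 R=167
Round 2 (k=48): L=167 R=166
Round 3 (k=1): L=166 R=10
Round 4 (k=5): L=10 R=159
Round 5 (k=26): L=159 R=39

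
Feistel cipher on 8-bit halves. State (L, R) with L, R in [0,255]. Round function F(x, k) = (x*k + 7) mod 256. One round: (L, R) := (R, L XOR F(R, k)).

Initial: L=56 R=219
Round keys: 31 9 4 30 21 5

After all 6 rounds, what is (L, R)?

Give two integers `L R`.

Answer: 47 115

Derivation:
Round 1 (k=31): L=219 R=180
Round 2 (k=9): L=180 R=128
Round 3 (k=4): L=128 R=179
Round 4 (k=30): L=179 R=129
Round 5 (k=21): L=129 R=47
Round 6 (k=5): L=47 R=115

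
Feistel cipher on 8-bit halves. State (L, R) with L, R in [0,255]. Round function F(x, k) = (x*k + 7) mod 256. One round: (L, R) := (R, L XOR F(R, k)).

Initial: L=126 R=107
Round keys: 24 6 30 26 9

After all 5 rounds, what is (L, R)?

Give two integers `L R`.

Round 1 (k=24): L=107 R=113
Round 2 (k=6): L=113 R=198
Round 3 (k=30): L=198 R=74
Round 4 (k=26): L=74 R=77
Round 5 (k=9): L=77 R=246

Answer: 77 246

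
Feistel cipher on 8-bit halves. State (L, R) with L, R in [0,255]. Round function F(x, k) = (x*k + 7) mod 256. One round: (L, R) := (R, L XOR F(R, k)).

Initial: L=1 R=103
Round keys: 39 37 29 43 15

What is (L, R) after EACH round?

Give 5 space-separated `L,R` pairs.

Round 1 (k=39): L=103 R=185
Round 2 (k=37): L=185 R=163
Round 3 (k=29): L=163 R=199
Round 4 (k=43): L=199 R=215
Round 5 (k=15): L=215 R=103

Answer: 103,185 185,163 163,199 199,215 215,103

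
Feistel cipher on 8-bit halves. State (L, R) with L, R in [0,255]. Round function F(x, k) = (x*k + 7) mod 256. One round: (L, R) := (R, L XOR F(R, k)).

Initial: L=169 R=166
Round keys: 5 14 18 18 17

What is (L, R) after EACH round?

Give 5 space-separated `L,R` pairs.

Answer: 166,236 236,73 73,197 197,168 168,234

Derivation:
Round 1 (k=5): L=166 R=236
Round 2 (k=14): L=236 R=73
Round 3 (k=18): L=73 R=197
Round 4 (k=18): L=197 R=168
Round 5 (k=17): L=168 R=234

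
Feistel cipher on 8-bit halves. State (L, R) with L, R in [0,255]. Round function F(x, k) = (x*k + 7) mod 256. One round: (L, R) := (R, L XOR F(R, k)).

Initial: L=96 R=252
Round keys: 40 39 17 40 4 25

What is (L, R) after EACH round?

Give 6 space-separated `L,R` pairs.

Round 1 (k=40): L=252 R=7
Round 2 (k=39): L=7 R=228
Round 3 (k=17): L=228 R=44
Round 4 (k=40): L=44 R=3
Round 5 (k=4): L=3 R=63
Round 6 (k=25): L=63 R=45

Answer: 252,7 7,228 228,44 44,3 3,63 63,45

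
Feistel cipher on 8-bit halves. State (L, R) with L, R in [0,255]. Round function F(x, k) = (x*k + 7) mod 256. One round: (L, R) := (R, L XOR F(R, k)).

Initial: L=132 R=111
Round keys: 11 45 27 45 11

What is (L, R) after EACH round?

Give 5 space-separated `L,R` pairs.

Answer: 111,72 72,192 192,15 15,106 106,154

Derivation:
Round 1 (k=11): L=111 R=72
Round 2 (k=45): L=72 R=192
Round 3 (k=27): L=192 R=15
Round 4 (k=45): L=15 R=106
Round 5 (k=11): L=106 R=154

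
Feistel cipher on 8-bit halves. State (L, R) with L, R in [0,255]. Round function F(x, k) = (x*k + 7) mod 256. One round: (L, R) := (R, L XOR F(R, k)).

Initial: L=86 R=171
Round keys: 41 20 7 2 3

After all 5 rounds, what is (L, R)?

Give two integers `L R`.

Round 1 (k=41): L=171 R=60
Round 2 (k=20): L=60 R=28
Round 3 (k=7): L=28 R=247
Round 4 (k=2): L=247 R=233
Round 5 (k=3): L=233 R=53

Answer: 233 53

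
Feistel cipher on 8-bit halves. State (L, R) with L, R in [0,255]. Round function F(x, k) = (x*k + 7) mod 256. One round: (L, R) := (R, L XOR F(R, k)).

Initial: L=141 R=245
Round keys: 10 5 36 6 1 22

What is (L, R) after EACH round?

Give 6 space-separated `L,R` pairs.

Round 1 (k=10): L=245 R=20
Round 2 (k=5): L=20 R=158
Round 3 (k=36): L=158 R=43
Round 4 (k=6): L=43 R=151
Round 5 (k=1): L=151 R=181
Round 6 (k=22): L=181 R=2

Answer: 245,20 20,158 158,43 43,151 151,181 181,2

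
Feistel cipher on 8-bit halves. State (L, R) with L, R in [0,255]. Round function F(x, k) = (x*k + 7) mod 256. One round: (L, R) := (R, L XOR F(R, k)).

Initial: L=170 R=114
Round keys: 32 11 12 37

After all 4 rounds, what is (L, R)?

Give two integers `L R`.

Round 1 (k=32): L=114 R=237
Round 2 (k=11): L=237 R=68
Round 3 (k=12): L=68 R=218
Round 4 (k=37): L=218 R=205

Answer: 218 205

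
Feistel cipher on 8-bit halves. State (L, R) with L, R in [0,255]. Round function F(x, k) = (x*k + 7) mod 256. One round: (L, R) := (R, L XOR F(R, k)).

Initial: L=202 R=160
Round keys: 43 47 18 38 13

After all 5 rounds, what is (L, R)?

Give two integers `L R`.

Answer: 33 226

Derivation:
Round 1 (k=43): L=160 R=45
Round 2 (k=47): L=45 R=234
Round 3 (k=18): L=234 R=86
Round 4 (k=38): L=86 R=33
Round 5 (k=13): L=33 R=226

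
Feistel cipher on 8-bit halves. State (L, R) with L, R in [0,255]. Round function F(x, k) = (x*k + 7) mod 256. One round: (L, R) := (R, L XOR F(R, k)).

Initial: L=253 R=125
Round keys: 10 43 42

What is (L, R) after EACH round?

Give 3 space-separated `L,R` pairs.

Answer: 125,20 20,30 30,231

Derivation:
Round 1 (k=10): L=125 R=20
Round 2 (k=43): L=20 R=30
Round 3 (k=42): L=30 R=231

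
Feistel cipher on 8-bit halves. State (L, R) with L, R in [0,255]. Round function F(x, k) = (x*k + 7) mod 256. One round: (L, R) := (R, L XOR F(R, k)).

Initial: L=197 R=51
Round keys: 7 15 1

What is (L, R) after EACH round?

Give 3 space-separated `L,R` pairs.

Round 1 (k=7): L=51 R=169
Round 2 (k=15): L=169 R=221
Round 3 (k=1): L=221 R=77

Answer: 51,169 169,221 221,77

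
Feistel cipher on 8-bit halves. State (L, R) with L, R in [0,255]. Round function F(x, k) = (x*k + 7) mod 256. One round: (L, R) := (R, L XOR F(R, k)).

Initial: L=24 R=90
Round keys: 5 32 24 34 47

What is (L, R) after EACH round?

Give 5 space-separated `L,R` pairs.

Answer: 90,209 209,125 125,110 110,222 222,167

Derivation:
Round 1 (k=5): L=90 R=209
Round 2 (k=32): L=209 R=125
Round 3 (k=24): L=125 R=110
Round 4 (k=34): L=110 R=222
Round 5 (k=47): L=222 R=167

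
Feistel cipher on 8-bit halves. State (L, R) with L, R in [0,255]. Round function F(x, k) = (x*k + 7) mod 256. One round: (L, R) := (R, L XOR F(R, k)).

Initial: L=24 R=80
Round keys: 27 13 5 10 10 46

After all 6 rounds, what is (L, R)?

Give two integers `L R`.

Answer: 199 112

Derivation:
Round 1 (k=27): L=80 R=111
Round 2 (k=13): L=111 R=250
Round 3 (k=5): L=250 R=134
Round 4 (k=10): L=134 R=185
Round 5 (k=10): L=185 R=199
Round 6 (k=46): L=199 R=112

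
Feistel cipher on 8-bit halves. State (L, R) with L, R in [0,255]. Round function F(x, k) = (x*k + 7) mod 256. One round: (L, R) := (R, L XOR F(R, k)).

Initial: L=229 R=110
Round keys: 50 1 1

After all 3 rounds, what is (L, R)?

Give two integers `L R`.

Answer: 3 108

Derivation:
Round 1 (k=50): L=110 R=102
Round 2 (k=1): L=102 R=3
Round 3 (k=1): L=3 R=108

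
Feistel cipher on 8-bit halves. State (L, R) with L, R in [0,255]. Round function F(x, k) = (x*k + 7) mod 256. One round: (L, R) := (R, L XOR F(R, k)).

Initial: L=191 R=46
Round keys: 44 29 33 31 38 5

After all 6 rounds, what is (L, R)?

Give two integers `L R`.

Answer: 107 240

Derivation:
Round 1 (k=44): L=46 R=80
Round 2 (k=29): L=80 R=57
Round 3 (k=33): L=57 R=48
Round 4 (k=31): L=48 R=238
Round 5 (k=38): L=238 R=107
Round 6 (k=5): L=107 R=240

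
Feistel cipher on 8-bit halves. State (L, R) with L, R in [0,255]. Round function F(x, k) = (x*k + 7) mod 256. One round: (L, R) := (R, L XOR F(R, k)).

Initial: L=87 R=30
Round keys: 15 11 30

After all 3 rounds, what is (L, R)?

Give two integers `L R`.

Answer: 207 215

Derivation:
Round 1 (k=15): L=30 R=158
Round 2 (k=11): L=158 R=207
Round 3 (k=30): L=207 R=215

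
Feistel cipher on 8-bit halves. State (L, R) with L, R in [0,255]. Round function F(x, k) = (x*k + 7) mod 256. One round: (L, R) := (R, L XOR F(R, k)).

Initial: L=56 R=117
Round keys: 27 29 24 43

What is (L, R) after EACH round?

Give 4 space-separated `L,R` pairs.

Answer: 117,102 102,224 224,97 97,178

Derivation:
Round 1 (k=27): L=117 R=102
Round 2 (k=29): L=102 R=224
Round 3 (k=24): L=224 R=97
Round 4 (k=43): L=97 R=178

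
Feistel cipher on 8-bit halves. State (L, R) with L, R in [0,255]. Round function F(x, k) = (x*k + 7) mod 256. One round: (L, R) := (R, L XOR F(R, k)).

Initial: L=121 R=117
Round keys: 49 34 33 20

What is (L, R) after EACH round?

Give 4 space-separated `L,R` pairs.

Round 1 (k=49): L=117 R=21
Round 2 (k=34): L=21 R=164
Round 3 (k=33): L=164 R=62
Round 4 (k=20): L=62 R=123

Answer: 117,21 21,164 164,62 62,123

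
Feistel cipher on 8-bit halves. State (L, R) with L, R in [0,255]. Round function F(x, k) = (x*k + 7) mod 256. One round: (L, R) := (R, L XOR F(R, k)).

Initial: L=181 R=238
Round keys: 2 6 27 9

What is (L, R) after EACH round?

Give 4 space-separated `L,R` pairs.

Answer: 238,86 86,229 229,120 120,218

Derivation:
Round 1 (k=2): L=238 R=86
Round 2 (k=6): L=86 R=229
Round 3 (k=27): L=229 R=120
Round 4 (k=9): L=120 R=218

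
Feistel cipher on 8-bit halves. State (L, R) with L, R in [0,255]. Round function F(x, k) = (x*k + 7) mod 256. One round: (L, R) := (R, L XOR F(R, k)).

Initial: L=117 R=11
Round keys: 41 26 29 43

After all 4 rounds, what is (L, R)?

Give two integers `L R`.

Round 1 (k=41): L=11 R=191
Round 2 (k=26): L=191 R=102
Round 3 (k=29): L=102 R=42
Round 4 (k=43): L=42 R=115

Answer: 42 115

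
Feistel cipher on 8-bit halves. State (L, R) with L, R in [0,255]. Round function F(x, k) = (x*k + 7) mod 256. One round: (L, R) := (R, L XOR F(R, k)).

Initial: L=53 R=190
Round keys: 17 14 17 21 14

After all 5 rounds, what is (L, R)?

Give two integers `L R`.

Round 1 (k=17): L=190 R=144
Round 2 (k=14): L=144 R=89
Round 3 (k=17): L=89 R=96
Round 4 (k=21): L=96 R=190
Round 5 (k=14): L=190 R=11

Answer: 190 11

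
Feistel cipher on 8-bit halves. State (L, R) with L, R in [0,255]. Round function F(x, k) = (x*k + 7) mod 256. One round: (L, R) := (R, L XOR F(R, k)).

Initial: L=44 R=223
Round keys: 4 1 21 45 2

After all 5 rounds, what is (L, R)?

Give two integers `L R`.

Answer: 159 78

Derivation:
Round 1 (k=4): L=223 R=175
Round 2 (k=1): L=175 R=105
Round 3 (k=21): L=105 R=11
Round 4 (k=45): L=11 R=159
Round 5 (k=2): L=159 R=78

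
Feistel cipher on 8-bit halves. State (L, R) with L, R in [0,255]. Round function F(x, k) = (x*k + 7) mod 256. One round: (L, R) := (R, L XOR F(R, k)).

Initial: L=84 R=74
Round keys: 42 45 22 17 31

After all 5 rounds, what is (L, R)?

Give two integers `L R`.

Round 1 (k=42): L=74 R=127
Round 2 (k=45): L=127 R=16
Round 3 (k=22): L=16 R=24
Round 4 (k=17): L=24 R=143
Round 5 (k=31): L=143 R=64

Answer: 143 64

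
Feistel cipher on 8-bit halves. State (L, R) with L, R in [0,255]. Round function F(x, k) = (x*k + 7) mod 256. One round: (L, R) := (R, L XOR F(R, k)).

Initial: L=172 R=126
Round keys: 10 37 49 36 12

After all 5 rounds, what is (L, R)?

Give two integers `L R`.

Round 1 (k=10): L=126 R=95
Round 2 (k=37): L=95 R=188
Round 3 (k=49): L=188 R=92
Round 4 (k=36): L=92 R=75
Round 5 (k=12): L=75 R=215

Answer: 75 215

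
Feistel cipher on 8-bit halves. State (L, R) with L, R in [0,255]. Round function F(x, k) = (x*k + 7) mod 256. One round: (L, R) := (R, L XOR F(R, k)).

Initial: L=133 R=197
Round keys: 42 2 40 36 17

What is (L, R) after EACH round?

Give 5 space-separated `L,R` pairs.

Answer: 197,220 220,122 122,203 203,233 233,75

Derivation:
Round 1 (k=42): L=197 R=220
Round 2 (k=2): L=220 R=122
Round 3 (k=40): L=122 R=203
Round 4 (k=36): L=203 R=233
Round 5 (k=17): L=233 R=75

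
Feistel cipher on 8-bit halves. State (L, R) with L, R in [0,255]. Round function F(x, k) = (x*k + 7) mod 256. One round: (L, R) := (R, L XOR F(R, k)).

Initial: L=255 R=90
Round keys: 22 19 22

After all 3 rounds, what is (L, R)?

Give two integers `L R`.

Answer: 33 225

Derivation:
Round 1 (k=22): L=90 R=60
Round 2 (k=19): L=60 R=33
Round 3 (k=22): L=33 R=225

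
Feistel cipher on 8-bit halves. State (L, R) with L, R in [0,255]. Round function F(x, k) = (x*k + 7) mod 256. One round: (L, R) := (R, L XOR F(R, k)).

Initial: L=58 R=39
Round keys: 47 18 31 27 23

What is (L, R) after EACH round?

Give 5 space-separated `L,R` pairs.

Answer: 39,10 10,156 156,225 225,94 94,152

Derivation:
Round 1 (k=47): L=39 R=10
Round 2 (k=18): L=10 R=156
Round 3 (k=31): L=156 R=225
Round 4 (k=27): L=225 R=94
Round 5 (k=23): L=94 R=152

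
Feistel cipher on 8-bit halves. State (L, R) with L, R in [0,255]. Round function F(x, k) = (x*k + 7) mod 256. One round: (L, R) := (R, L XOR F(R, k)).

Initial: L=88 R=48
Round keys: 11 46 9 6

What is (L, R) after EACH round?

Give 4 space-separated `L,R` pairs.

Answer: 48,79 79,9 9,23 23,152

Derivation:
Round 1 (k=11): L=48 R=79
Round 2 (k=46): L=79 R=9
Round 3 (k=9): L=9 R=23
Round 4 (k=6): L=23 R=152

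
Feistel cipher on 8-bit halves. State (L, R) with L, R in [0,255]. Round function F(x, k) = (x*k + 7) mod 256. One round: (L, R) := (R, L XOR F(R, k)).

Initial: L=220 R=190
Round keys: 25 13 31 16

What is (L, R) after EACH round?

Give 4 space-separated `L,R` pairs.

Answer: 190,73 73,2 2,12 12,197

Derivation:
Round 1 (k=25): L=190 R=73
Round 2 (k=13): L=73 R=2
Round 3 (k=31): L=2 R=12
Round 4 (k=16): L=12 R=197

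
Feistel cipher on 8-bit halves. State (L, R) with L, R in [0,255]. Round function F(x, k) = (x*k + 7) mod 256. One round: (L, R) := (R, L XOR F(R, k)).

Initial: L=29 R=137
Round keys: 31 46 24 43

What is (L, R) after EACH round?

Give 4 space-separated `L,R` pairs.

Answer: 137,131 131,24 24,196 196,235

Derivation:
Round 1 (k=31): L=137 R=131
Round 2 (k=46): L=131 R=24
Round 3 (k=24): L=24 R=196
Round 4 (k=43): L=196 R=235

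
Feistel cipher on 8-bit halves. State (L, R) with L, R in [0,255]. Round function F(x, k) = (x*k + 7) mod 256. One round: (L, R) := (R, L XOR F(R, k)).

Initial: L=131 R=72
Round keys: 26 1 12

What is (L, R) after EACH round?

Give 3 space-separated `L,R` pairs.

Answer: 72,212 212,147 147,63

Derivation:
Round 1 (k=26): L=72 R=212
Round 2 (k=1): L=212 R=147
Round 3 (k=12): L=147 R=63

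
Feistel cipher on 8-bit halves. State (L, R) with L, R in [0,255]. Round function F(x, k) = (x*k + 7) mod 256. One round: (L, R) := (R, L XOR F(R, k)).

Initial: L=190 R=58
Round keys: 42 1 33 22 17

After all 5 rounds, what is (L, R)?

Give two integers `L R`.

Round 1 (k=42): L=58 R=53
Round 2 (k=1): L=53 R=6
Round 3 (k=33): L=6 R=248
Round 4 (k=22): L=248 R=81
Round 5 (k=17): L=81 R=144

Answer: 81 144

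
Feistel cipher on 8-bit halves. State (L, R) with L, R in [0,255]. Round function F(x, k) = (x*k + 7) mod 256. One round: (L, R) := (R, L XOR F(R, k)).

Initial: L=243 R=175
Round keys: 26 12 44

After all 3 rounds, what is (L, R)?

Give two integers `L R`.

Answer: 64 57

Derivation:
Round 1 (k=26): L=175 R=62
Round 2 (k=12): L=62 R=64
Round 3 (k=44): L=64 R=57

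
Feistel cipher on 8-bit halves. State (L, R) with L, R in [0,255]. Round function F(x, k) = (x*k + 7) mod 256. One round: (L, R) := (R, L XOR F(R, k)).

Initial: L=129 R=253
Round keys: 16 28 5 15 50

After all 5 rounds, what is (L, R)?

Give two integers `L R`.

Round 1 (k=16): L=253 R=86
Round 2 (k=28): L=86 R=146
Round 3 (k=5): L=146 R=183
Round 4 (k=15): L=183 R=82
Round 5 (k=50): L=82 R=188

Answer: 82 188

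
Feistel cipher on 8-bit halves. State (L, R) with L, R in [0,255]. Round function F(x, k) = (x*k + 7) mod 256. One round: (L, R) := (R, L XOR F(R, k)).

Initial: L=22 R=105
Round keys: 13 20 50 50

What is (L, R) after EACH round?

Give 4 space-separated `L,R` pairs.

Answer: 105,74 74,166 166,57 57,143

Derivation:
Round 1 (k=13): L=105 R=74
Round 2 (k=20): L=74 R=166
Round 3 (k=50): L=166 R=57
Round 4 (k=50): L=57 R=143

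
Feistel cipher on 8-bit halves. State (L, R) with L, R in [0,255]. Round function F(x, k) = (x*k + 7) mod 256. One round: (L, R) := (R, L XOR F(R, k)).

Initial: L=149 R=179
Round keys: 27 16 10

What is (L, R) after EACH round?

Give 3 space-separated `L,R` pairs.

Answer: 179,125 125,100 100,146

Derivation:
Round 1 (k=27): L=179 R=125
Round 2 (k=16): L=125 R=100
Round 3 (k=10): L=100 R=146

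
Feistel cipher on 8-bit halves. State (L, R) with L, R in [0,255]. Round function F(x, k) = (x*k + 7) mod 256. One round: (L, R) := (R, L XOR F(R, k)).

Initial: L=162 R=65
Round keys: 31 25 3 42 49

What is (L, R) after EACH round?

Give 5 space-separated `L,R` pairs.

Round 1 (k=31): L=65 R=68
Round 2 (k=25): L=68 R=234
Round 3 (k=3): L=234 R=129
Round 4 (k=42): L=129 R=219
Round 5 (k=49): L=219 R=115

Answer: 65,68 68,234 234,129 129,219 219,115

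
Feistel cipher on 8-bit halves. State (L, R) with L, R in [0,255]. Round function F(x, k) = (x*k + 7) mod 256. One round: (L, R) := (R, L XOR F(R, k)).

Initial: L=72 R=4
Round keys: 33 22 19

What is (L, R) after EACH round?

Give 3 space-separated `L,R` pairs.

Answer: 4,195 195,205 205,253

Derivation:
Round 1 (k=33): L=4 R=195
Round 2 (k=22): L=195 R=205
Round 3 (k=19): L=205 R=253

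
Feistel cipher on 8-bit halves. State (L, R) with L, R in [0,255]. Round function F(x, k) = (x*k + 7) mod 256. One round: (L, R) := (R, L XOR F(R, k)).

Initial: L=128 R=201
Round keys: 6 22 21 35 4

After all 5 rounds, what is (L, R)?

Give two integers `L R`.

Round 1 (k=6): L=201 R=61
Round 2 (k=22): L=61 R=140
Round 3 (k=21): L=140 R=190
Round 4 (k=35): L=190 R=141
Round 5 (k=4): L=141 R=133

Answer: 141 133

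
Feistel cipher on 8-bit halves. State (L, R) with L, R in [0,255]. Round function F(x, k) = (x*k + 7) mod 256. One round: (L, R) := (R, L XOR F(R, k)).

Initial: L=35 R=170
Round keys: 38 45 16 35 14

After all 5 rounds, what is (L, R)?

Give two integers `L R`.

Answer: 65 34

Derivation:
Round 1 (k=38): L=170 R=96
Round 2 (k=45): L=96 R=77
Round 3 (k=16): L=77 R=183
Round 4 (k=35): L=183 R=65
Round 5 (k=14): L=65 R=34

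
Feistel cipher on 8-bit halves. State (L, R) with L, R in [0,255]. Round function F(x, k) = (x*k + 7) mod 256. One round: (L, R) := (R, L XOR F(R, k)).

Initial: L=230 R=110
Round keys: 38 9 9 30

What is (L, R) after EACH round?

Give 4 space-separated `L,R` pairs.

Answer: 110,189 189,194 194,100 100,125

Derivation:
Round 1 (k=38): L=110 R=189
Round 2 (k=9): L=189 R=194
Round 3 (k=9): L=194 R=100
Round 4 (k=30): L=100 R=125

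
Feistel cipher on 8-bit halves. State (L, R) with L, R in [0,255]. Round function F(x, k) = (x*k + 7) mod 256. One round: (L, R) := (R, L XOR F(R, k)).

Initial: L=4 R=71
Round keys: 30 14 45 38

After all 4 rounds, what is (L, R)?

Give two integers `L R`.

Answer: 132 197

Derivation:
Round 1 (k=30): L=71 R=93
Round 2 (k=14): L=93 R=90
Round 3 (k=45): L=90 R=132
Round 4 (k=38): L=132 R=197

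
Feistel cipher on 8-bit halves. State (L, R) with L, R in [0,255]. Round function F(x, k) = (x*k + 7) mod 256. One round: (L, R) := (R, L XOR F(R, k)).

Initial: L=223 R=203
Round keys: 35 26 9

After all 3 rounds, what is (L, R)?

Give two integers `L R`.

Answer: 150 90

Derivation:
Round 1 (k=35): L=203 R=23
Round 2 (k=26): L=23 R=150
Round 3 (k=9): L=150 R=90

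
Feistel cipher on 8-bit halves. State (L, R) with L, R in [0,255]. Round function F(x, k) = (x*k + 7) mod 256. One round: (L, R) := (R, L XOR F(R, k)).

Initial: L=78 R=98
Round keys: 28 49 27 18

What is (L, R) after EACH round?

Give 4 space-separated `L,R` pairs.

Round 1 (k=28): L=98 R=241
Round 2 (k=49): L=241 R=74
Round 3 (k=27): L=74 R=36
Round 4 (k=18): L=36 R=197

Answer: 98,241 241,74 74,36 36,197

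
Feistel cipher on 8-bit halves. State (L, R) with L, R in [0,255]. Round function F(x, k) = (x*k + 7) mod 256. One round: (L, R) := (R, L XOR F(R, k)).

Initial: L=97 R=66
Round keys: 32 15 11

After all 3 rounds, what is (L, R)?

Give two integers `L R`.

Round 1 (k=32): L=66 R=38
Round 2 (k=15): L=38 R=3
Round 3 (k=11): L=3 R=14

Answer: 3 14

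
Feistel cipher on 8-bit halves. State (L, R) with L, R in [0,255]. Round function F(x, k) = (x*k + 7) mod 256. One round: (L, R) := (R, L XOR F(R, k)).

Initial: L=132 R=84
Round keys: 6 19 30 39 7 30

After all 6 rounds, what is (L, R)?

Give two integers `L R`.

Round 1 (k=6): L=84 R=123
Round 2 (k=19): L=123 R=124
Round 3 (k=30): L=124 R=244
Round 4 (k=39): L=244 R=79
Round 5 (k=7): L=79 R=196
Round 6 (k=30): L=196 R=176

Answer: 196 176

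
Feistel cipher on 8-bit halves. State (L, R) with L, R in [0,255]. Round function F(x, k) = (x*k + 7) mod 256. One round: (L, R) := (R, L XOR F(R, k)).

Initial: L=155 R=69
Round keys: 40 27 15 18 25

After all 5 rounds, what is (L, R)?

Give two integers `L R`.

Round 1 (k=40): L=69 R=84
Round 2 (k=27): L=84 R=166
Round 3 (k=15): L=166 R=149
Round 4 (k=18): L=149 R=39
Round 5 (k=25): L=39 R=67

Answer: 39 67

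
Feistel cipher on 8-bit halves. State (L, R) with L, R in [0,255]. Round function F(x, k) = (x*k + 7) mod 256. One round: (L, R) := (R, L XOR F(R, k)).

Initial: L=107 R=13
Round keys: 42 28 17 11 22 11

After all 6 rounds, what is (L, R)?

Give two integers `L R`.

Answer: 40 189

Derivation:
Round 1 (k=42): L=13 R=66
Round 2 (k=28): L=66 R=50
Round 3 (k=17): L=50 R=27
Round 4 (k=11): L=27 R=2
Round 5 (k=22): L=2 R=40
Round 6 (k=11): L=40 R=189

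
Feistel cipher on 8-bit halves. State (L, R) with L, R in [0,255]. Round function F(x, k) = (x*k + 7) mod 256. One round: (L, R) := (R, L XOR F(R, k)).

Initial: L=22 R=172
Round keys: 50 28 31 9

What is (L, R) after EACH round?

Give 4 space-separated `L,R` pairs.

Round 1 (k=50): L=172 R=137
Round 2 (k=28): L=137 R=175
Round 3 (k=31): L=175 R=177
Round 4 (k=9): L=177 R=239

Answer: 172,137 137,175 175,177 177,239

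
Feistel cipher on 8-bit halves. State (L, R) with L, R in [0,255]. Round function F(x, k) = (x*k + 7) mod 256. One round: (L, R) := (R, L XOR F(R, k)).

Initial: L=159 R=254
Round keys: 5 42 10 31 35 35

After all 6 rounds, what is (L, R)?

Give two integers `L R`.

Round 1 (k=5): L=254 R=98
Round 2 (k=42): L=98 R=229
Round 3 (k=10): L=229 R=155
Round 4 (k=31): L=155 R=41
Round 5 (k=35): L=41 R=57
Round 6 (k=35): L=57 R=251

Answer: 57 251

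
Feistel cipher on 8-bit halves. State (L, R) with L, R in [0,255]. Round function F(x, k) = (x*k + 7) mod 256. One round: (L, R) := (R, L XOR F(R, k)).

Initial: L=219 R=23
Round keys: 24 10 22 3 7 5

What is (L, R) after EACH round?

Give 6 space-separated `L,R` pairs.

Round 1 (k=24): L=23 R=244
Round 2 (k=10): L=244 R=152
Round 3 (k=22): L=152 R=227
Round 4 (k=3): L=227 R=40
Round 5 (k=7): L=40 R=252
Round 6 (k=5): L=252 R=219

Answer: 23,244 244,152 152,227 227,40 40,252 252,219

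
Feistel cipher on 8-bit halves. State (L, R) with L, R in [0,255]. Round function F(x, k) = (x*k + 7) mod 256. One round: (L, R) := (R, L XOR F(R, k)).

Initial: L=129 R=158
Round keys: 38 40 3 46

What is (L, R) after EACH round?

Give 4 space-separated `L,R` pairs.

Answer: 158,250 250,137 137,88 88,94

Derivation:
Round 1 (k=38): L=158 R=250
Round 2 (k=40): L=250 R=137
Round 3 (k=3): L=137 R=88
Round 4 (k=46): L=88 R=94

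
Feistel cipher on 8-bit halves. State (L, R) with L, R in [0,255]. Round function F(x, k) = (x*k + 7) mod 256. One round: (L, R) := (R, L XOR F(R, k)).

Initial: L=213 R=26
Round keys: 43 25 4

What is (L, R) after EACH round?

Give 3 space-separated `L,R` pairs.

Answer: 26,176 176,45 45,11

Derivation:
Round 1 (k=43): L=26 R=176
Round 2 (k=25): L=176 R=45
Round 3 (k=4): L=45 R=11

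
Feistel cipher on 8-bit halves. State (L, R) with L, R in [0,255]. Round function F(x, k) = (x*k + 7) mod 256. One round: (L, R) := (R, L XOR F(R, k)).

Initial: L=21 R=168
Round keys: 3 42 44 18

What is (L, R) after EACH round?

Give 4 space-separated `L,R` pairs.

Round 1 (k=3): L=168 R=234
Round 2 (k=42): L=234 R=195
Round 3 (k=44): L=195 R=97
Round 4 (k=18): L=97 R=26

Answer: 168,234 234,195 195,97 97,26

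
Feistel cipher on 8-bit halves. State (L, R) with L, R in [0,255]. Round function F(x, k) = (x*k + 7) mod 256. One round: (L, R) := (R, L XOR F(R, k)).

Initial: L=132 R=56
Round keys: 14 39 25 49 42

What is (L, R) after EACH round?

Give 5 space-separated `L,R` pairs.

Answer: 56,147 147,84 84,168 168,123 123,157

Derivation:
Round 1 (k=14): L=56 R=147
Round 2 (k=39): L=147 R=84
Round 3 (k=25): L=84 R=168
Round 4 (k=49): L=168 R=123
Round 5 (k=42): L=123 R=157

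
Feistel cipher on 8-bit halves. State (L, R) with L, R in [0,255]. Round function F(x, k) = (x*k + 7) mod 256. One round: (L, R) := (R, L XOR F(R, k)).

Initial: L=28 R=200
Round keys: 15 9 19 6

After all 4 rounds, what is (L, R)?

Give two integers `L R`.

Round 1 (k=15): L=200 R=163
Round 2 (k=9): L=163 R=10
Round 3 (k=19): L=10 R=102
Round 4 (k=6): L=102 R=97

Answer: 102 97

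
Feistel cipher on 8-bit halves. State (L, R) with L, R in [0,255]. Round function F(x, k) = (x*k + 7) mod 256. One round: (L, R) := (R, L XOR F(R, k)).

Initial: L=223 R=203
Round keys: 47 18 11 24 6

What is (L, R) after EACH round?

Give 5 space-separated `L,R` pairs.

Round 1 (k=47): L=203 R=147
Round 2 (k=18): L=147 R=150
Round 3 (k=11): L=150 R=234
Round 4 (k=24): L=234 R=97
Round 5 (k=6): L=97 R=167

Answer: 203,147 147,150 150,234 234,97 97,167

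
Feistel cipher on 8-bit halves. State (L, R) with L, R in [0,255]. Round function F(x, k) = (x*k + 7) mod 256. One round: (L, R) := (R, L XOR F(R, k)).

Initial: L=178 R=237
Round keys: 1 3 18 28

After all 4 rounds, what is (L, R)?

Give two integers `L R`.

Round 1 (k=1): L=237 R=70
Round 2 (k=3): L=70 R=52
Round 3 (k=18): L=52 R=233
Round 4 (k=28): L=233 R=183

Answer: 233 183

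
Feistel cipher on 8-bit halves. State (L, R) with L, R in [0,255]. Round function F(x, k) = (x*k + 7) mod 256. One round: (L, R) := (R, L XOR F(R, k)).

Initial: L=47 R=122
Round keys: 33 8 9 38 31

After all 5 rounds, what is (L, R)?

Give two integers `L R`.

Round 1 (k=33): L=122 R=238
Round 2 (k=8): L=238 R=13
Round 3 (k=9): L=13 R=146
Round 4 (k=38): L=146 R=190
Round 5 (k=31): L=190 R=155

Answer: 190 155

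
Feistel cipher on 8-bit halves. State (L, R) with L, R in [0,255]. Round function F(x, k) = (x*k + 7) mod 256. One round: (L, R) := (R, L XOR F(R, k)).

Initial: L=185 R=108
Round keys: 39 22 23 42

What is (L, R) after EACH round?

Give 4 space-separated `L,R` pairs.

Round 1 (k=39): L=108 R=194
Round 2 (k=22): L=194 R=223
Round 3 (k=23): L=223 R=210
Round 4 (k=42): L=210 R=164

Answer: 108,194 194,223 223,210 210,164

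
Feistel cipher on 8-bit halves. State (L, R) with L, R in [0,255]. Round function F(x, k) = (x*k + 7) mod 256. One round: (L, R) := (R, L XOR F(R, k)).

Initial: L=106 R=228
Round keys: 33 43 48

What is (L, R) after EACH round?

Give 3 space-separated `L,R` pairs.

Round 1 (k=33): L=228 R=1
Round 2 (k=43): L=1 R=214
Round 3 (k=48): L=214 R=38

Answer: 228,1 1,214 214,38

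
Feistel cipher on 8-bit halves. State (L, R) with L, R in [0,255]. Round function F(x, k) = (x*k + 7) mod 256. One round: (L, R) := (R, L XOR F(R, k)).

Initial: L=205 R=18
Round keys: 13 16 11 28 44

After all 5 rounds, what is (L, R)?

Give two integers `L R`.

Round 1 (k=13): L=18 R=60
Round 2 (k=16): L=60 R=213
Round 3 (k=11): L=213 R=18
Round 4 (k=28): L=18 R=42
Round 5 (k=44): L=42 R=45

Answer: 42 45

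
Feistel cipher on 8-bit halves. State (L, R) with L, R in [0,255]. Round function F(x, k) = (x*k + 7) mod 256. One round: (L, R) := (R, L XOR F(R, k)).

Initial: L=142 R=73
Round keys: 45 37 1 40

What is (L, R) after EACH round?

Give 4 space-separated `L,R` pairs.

Answer: 73,82 82,168 168,253 253,39

Derivation:
Round 1 (k=45): L=73 R=82
Round 2 (k=37): L=82 R=168
Round 3 (k=1): L=168 R=253
Round 4 (k=40): L=253 R=39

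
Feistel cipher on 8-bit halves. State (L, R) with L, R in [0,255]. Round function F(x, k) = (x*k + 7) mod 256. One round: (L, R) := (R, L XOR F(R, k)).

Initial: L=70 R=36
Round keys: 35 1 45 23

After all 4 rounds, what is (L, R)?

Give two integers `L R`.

Round 1 (k=35): L=36 R=181
Round 2 (k=1): L=181 R=152
Round 3 (k=45): L=152 R=10
Round 4 (k=23): L=10 R=117

Answer: 10 117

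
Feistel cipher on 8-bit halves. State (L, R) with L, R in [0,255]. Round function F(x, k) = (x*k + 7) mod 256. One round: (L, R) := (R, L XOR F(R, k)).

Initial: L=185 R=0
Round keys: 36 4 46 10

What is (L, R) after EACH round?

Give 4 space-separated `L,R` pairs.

Answer: 0,190 190,255 255,103 103,242

Derivation:
Round 1 (k=36): L=0 R=190
Round 2 (k=4): L=190 R=255
Round 3 (k=46): L=255 R=103
Round 4 (k=10): L=103 R=242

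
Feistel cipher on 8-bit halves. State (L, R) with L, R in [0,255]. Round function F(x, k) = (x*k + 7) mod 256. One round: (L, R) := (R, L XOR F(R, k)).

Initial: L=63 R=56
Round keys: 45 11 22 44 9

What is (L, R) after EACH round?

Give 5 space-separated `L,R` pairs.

Round 1 (k=45): L=56 R=224
Round 2 (k=11): L=224 R=159
Round 3 (k=22): L=159 R=81
Round 4 (k=44): L=81 R=108
Round 5 (k=9): L=108 R=130

Answer: 56,224 224,159 159,81 81,108 108,130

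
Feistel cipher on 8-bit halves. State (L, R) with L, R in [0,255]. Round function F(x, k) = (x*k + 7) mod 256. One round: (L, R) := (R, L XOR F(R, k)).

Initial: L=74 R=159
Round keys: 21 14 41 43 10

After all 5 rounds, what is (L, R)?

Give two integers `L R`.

Answer: 108 232

Derivation:
Round 1 (k=21): L=159 R=88
Round 2 (k=14): L=88 R=72
Round 3 (k=41): L=72 R=215
Round 4 (k=43): L=215 R=108
Round 5 (k=10): L=108 R=232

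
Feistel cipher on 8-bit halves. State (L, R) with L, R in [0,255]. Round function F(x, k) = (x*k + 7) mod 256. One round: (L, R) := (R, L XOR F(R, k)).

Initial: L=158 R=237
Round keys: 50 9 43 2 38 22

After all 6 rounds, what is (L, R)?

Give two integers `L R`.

Round 1 (k=50): L=237 R=207
Round 2 (k=9): L=207 R=163
Round 3 (k=43): L=163 R=167
Round 4 (k=2): L=167 R=246
Round 5 (k=38): L=246 R=44
Round 6 (k=22): L=44 R=57

Answer: 44 57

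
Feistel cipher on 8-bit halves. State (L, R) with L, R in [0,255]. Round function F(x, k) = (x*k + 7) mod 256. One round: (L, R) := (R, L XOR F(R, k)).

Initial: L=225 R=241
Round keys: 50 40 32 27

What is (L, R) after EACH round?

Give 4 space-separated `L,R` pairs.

Answer: 241,248 248,54 54,63 63,154

Derivation:
Round 1 (k=50): L=241 R=248
Round 2 (k=40): L=248 R=54
Round 3 (k=32): L=54 R=63
Round 4 (k=27): L=63 R=154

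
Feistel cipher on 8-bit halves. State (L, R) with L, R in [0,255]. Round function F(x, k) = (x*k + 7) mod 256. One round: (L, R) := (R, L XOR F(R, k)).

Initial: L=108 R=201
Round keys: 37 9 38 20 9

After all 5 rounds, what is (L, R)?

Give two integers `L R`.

Answer: 245 87

Derivation:
Round 1 (k=37): L=201 R=120
Round 2 (k=9): L=120 R=246
Round 3 (k=38): L=246 R=243
Round 4 (k=20): L=243 R=245
Round 5 (k=9): L=245 R=87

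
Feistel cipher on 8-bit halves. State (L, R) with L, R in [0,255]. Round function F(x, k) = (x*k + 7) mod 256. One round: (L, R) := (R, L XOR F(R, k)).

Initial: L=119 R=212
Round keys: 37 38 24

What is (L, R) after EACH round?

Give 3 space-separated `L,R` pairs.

Answer: 212,220 220,123 123,83

Derivation:
Round 1 (k=37): L=212 R=220
Round 2 (k=38): L=220 R=123
Round 3 (k=24): L=123 R=83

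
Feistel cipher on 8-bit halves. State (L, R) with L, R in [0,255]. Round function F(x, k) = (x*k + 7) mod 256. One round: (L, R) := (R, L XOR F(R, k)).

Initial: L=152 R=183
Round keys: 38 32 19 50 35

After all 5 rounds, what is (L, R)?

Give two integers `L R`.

Round 1 (k=38): L=183 R=169
Round 2 (k=32): L=169 R=144
Round 3 (k=19): L=144 R=30
Round 4 (k=50): L=30 R=115
Round 5 (k=35): L=115 R=222

Answer: 115 222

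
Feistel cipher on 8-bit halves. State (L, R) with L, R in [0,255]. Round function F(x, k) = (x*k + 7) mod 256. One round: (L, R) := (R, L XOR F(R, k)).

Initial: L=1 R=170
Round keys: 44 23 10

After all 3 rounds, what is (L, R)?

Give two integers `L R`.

Answer: 51 59

Derivation:
Round 1 (k=44): L=170 R=62
Round 2 (k=23): L=62 R=51
Round 3 (k=10): L=51 R=59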